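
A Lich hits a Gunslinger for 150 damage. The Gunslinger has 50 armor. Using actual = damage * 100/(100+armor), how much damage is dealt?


actual = 150 * 100 / (100 + 50)
= 150 * 100 / 150
= 15000 / 150
= 100.00

100.00 damage


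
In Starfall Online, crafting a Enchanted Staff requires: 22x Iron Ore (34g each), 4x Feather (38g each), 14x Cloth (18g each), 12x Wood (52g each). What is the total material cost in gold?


Cost breakdown:
  Iron Ore: 22 * 34 = 748
  Feather: 4 * 38 = 152
  Cloth: 14 * 18 = 252
  Wood: 12 * 52 = 624
Total = 748 + 152 + 252 + 624 = 1776

1776 gold


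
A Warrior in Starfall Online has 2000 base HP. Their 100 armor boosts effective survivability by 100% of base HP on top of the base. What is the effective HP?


EHP = 2000 * (1 + 100/100)
= 2000 * (1 + 1.0)
= 2000 * 2.0
= 4000.0

4000.0 EHP


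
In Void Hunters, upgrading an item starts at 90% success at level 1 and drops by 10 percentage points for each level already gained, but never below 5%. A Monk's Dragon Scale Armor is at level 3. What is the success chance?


raw_rate = 90 - 10 * (3 - 1)
= 90 - 10 * 2
= 90 - 20
= 70
Apply floor: max(70, 5) = 70%

70%


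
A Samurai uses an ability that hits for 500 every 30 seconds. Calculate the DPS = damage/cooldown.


DPS = damage / cooldown
= 500 / 30
= 16.67

16.67 DPS


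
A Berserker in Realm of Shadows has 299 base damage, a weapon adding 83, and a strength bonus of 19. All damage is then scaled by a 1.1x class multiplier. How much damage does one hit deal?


Sum base + weapon + str = 299 + 83 + 19 = 401
Multiply by 1.1:
401 * 1.1 = 441.1

441.1 damage


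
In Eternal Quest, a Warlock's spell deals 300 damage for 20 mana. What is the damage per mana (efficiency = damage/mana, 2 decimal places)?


Efficiency = damage / mana
= 300 / 20
= 15.00

15.00 dmg/mana


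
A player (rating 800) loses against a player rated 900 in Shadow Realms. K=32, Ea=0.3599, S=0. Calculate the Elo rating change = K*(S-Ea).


Elo update: delta = K * (S - Ea), where S = 0 (loses)
S - Ea = 0 - 0.3599 = -0.3599
Rating change = 32 * -0.3599
= -11.52

-11.52 rating points


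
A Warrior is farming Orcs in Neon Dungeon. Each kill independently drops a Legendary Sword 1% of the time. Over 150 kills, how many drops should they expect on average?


Expected drops = kills * (drop_rate / 100)
= 150 * (1 / 100)
= 150 * 0.01
= 1.5

1.5 drops


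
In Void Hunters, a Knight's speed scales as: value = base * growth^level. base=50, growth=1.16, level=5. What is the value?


value = base * growth^level
= 50 * 1.16^5
= 50 * 2.100342
= 105.02

105.02 speed


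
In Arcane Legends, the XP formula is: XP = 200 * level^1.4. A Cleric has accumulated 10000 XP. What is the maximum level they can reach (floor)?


XP = 200 * level^1.4, so level = (XP / 200)^(1/1.4)
= (10000 / 200)^(1/1.4)
= 50.0^0.7143
= 16.3512
Floor: level = 16

level 16


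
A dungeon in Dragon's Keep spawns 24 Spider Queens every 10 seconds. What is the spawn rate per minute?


Spawns per minute = count * (60 / interval)
= 24 * (60 / 10)
= 24 * 6.0
= 144.0

144.0 per minute


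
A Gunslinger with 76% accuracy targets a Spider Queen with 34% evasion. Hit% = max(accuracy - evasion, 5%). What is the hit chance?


accuracy - evasion = 76 - 34 = 42
Apply floor: max(42, 5) = 42
Hit chance = 42%

42%


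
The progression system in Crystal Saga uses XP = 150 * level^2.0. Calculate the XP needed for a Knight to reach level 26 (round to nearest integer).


XP = 150 * level^2.0
Substitute level = 26:
XP = 150 * 26^2.0
= 150 * 676.0
= 101400

101400 XP


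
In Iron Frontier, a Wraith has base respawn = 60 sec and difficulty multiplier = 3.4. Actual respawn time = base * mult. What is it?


Respawn time = base * multiplier
= 60 * 3.4
= 204.0 seconds

204.0 seconds


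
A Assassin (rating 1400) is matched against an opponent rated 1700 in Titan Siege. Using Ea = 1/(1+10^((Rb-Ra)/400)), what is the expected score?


Elo expected score: Ea = 1/(1 + 10^((Rb-Ra)/400))
Rb - Ra = 1700 - 1400 = 300
(Rb-Ra)/400 = 300/400 = 0.75
10^0.75 = 5.623413
Ea = 1/(1 + 5.623413) = 1/6.623413 = 0.1510

0.1510


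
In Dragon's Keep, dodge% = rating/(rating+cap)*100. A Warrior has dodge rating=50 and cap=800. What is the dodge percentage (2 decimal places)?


dodge% = 50 / (50 + 800) * 100
= 50 / 850 * 100
= 0.058824 * 100
= 5.88%

5.88%


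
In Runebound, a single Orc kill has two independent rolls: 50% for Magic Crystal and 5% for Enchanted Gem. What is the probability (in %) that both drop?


For independent events, P(both) = P(A) * P(B)
= 50% * 5%
= 250 / 100 %
= 2.5%

2.5%


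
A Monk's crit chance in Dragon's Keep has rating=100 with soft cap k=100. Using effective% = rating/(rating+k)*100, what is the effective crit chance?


effective% = rating / (rating + k) * 100
= 100 / (100 + 100) * 100
= 100 / 200 * 100
= 0.5 * 100
= 50.00%

50.00%


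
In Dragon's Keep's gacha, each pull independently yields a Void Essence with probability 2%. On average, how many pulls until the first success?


Expected pulls for a geometric distribution = 1/p = 100 / rate%
= 100 / 2
= 50.0

50.0 pulls


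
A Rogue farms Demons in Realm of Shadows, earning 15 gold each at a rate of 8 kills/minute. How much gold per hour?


Gold per minute = 15 * 8 = 120
Gold per hour = 120 * 60 = 7200

7200 gold/hour


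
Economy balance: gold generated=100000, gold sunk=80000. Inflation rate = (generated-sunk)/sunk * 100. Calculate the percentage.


Net gold = 100000 - 80000 = 20000
Inflation rate = net / sunk * 100 = 20000 / 80000 * 100
= 0.25 * 100
= 25.00%

25.00%


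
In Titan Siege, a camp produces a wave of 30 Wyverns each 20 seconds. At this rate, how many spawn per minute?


Spawns per minute = count * (60 / interval)
= 30 * (60 / 20)
= 30 * 3.0
= 90.0

90.0 per minute


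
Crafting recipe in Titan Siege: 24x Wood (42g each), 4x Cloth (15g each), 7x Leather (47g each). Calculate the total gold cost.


Cost breakdown:
  Wood: 24 * 42 = 1008
  Cloth: 4 * 15 = 60
  Leather: 7 * 47 = 329
Total = 1008 + 60 + 329 = 1397

1397 gold


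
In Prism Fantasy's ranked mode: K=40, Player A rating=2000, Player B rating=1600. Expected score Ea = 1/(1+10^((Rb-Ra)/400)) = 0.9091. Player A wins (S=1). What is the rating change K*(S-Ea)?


Elo update: delta = K * (S - Ea), where S = 1 (wins)
S - Ea = 1 - 0.9091 = 0.0909
Rating change = 40 * 0.0909
= 3.64

3.64 rating points


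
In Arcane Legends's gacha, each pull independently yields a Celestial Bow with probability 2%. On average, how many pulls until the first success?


Expected pulls for a geometric distribution = 1/p = 100 / rate%
= 100 / 2
= 50.0

50.0 pulls


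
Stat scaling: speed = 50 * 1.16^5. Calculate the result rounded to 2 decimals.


value = base * growth^level
= 50 * 1.16^5
= 50 * 2.100342
= 105.02

105.02 speed


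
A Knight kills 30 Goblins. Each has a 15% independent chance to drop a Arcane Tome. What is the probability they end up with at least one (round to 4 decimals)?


P(at least one) = 1 - P(none) = 1 - (1-p)^n
p = 15/100 = 0.15
1 - p = 0.85
(1 - p)^30 = 0.85^30 = 0.007631
P(at least one) = 1 - 0.007631 = 0.9924

0.9924


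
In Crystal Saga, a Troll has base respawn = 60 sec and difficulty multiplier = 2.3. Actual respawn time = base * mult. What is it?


Respawn time = base * multiplier
= 60 * 2.3
= 138.0 seconds

138.0 seconds


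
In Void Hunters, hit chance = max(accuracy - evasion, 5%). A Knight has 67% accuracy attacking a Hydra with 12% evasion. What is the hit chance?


accuracy - evasion = 67 - 12 = 55
Apply floor: max(55, 5) = 55
Hit chance = 55%

55%


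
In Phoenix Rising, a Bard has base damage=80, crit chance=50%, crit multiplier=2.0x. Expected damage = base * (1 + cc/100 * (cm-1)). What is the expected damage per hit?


E[dmg] = base * (1 + crit_chance * (crit_mult - 1))
cc as decimal = 50/100 = 0.5
cm - 1 = 2.0 - 1 = 1.0
Bonus factor = 0.5 * 1.0 = 0.5
Total multiplier = 1 + 0.5 = 1.5
Expected damage = 80 * 1.5 = 120.00

120.00 damage


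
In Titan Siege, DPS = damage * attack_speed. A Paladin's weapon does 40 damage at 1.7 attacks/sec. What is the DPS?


DPS = damage * attack_speed
= 40 * 1.7
= 68.0

68.0 DPS


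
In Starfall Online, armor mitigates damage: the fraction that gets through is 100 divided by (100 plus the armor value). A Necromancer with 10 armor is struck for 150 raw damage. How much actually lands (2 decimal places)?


actual = 150 * 100 / (100 + 10)
= 150 * 100 / 110
= 15000 / 110
= 136.36

136.36 damage


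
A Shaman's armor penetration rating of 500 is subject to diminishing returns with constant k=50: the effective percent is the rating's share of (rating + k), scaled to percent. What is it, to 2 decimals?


effective% = rating / (rating + k) * 100
= 500 / (500 + 50) * 100
= 500 / 550 * 100
= 0.909091 * 100
= 90.91%

90.91%


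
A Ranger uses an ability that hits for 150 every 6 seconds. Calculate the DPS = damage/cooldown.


DPS = damage / cooldown
= 150 / 6
= 25.00

25.00 DPS


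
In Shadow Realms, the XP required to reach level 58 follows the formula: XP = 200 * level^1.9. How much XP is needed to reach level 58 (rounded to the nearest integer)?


XP = 200 * level^1.9
Substitute level = 58:
XP = 200 * 58^1.9
= 200 * 2241.3681
= 448274

448274 XP


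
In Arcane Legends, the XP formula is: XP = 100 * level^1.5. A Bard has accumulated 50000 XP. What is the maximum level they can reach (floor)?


XP = 100 * level^1.5, so level = (XP / 100)^(1/1.5)
= (50000 / 100)^(1/1.5)
= 500.0^0.6667
= 62.9961
Floor: level = 62

level 62


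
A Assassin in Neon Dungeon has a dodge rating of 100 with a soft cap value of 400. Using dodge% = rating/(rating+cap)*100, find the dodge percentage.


dodge% = 100 / (100 + 400) * 100
= 100 / 500 * 100
= 0.2 * 100
= 20.00%

20.00%


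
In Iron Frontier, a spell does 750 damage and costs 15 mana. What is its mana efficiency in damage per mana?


Efficiency = damage / mana
= 750 / 15
= 50.00

50.00 dmg/mana


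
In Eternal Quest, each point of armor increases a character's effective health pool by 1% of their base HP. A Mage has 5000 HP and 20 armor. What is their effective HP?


EHP = 5000 * (1 + 20/100)
= 5000 * (1 + 0.2)
= 5000 * 1.2
= 6000.0

6000.0 EHP


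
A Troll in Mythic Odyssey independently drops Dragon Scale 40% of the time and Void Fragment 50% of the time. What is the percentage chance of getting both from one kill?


For independent events, P(both) = P(A) * P(B)
= 40% * 50%
= 2000 / 100 %
= 20.0%

20.0%


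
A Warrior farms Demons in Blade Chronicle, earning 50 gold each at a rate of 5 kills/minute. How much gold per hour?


Gold per minute = 50 * 5 = 250
Gold per hour = 250 * 60 = 15000

15000 gold/hour


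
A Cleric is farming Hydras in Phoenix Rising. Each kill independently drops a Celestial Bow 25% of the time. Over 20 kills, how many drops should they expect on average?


Expected drops = kills * (drop_rate / 100)
= 20 * (25 / 100)
= 20 * 0.25
= 5.0

5.0 drops


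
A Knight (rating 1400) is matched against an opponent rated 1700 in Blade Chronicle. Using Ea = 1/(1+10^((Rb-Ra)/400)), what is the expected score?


Elo expected score: Ea = 1/(1 + 10^((Rb-Ra)/400))
Rb - Ra = 1700 - 1400 = 300
(Rb-Ra)/400 = 300/400 = 0.75
10^0.75 = 5.623413
Ea = 1/(1 + 5.623413) = 1/6.623413 = 0.1510

0.1510


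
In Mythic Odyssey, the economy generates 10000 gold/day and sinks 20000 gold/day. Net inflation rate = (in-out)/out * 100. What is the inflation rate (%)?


Net gold = 10000 - 20000 = -10000
Inflation rate = net / sunk * 100 = -10000 / 20000 * 100
= -0.5 * 100
= -50.00%

-50.00%


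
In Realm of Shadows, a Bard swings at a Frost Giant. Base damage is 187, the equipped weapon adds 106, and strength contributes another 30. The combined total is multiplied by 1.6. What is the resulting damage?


Sum base + weapon + str = 187 + 106 + 30 = 323
Multiply by 1.6:
323 * 1.6 = 516.8

516.8 damage


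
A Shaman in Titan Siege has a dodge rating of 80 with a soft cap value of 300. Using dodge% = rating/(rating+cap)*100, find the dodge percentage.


dodge% = 80 / (80 + 300) * 100
= 80 / 380 * 100
= 0.210526 * 100
= 21.05%

21.05%


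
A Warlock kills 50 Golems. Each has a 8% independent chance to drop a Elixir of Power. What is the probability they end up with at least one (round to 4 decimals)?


P(at least one) = 1 - P(none) = 1 - (1-p)^n
p = 8/100 = 0.08
1 - p = 0.92
(1 - p)^50 = 0.92^50 = 0.015466
P(at least one) = 1 - 0.015466 = 0.9845

0.9845


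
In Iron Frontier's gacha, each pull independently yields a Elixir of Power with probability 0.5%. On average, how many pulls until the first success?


Expected pulls for a geometric distribution = 1/p = 100 / rate%
= 100 / 0.5
= 200.0

200.0 pulls


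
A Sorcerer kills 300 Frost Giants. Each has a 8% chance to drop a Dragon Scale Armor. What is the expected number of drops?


Expected drops = kills * (drop_rate / 100)
= 300 * (8 / 100)
= 300 * 0.08
= 24.0

24.0 drops


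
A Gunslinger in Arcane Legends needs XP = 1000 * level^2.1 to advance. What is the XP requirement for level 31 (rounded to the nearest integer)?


XP = 1000 * level^2.1
Substitute level = 31:
XP = 1000 * 31^2.1
= 1000 * 1354.7512
= 1354751

1354751 XP


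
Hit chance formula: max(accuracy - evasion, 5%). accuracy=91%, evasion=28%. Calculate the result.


accuracy - evasion = 91 - 28 = 63
Apply floor: max(63, 5) = 63
Hit chance = 63%

63%


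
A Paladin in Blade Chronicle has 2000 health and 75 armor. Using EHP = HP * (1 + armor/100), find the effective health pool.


EHP = 2000 * (1 + 75/100)
= 2000 * (1 + 0.75)
= 2000 * 1.75
= 3500.0

3500.0 EHP


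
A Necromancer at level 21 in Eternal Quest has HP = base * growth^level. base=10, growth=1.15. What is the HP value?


value = base * growth^level
= 10 * 1.15^21
= 10 * 18.821518
= 188.22

188.22 HP


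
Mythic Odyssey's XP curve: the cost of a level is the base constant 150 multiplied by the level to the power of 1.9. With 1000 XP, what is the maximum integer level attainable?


XP = 150 * level^1.9, so level = (XP / 150)^(1/1.9)
= (1000 / 150)^(1/1.9)
= 6.6667^0.5263
= 2.7142
Floor: level = 2

level 2


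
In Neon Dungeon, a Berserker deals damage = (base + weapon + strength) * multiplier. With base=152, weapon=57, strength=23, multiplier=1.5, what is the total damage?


Sum base + weapon + str = 152 + 57 + 23 = 232
Multiply by 1.5:
232 * 1.5 = 348.0

348.0 damage


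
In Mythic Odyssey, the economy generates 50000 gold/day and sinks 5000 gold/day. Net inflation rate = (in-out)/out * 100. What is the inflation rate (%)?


Net gold = 50000 - 5000 = 45000
Inflation rate = net / sunk * 100 = 45000 / 5000 * 100
= 9.0 * 100
= 900.00%

900.00%


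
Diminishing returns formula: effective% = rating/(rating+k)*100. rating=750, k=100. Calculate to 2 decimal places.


effective% = rating / (rating + k) * 100
= 750 / (750 + 100) * 100
= 750 / 850 * 100
= 0.882353 * 100
= 88.24%

88.24%


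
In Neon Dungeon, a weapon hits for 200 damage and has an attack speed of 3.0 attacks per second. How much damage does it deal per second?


DPS = damage * attack_speed
= 200 * 3.0
= 600.0

600.0 DPS


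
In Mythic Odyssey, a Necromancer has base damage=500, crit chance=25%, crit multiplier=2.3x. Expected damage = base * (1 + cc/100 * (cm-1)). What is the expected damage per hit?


E[dmg] = base * (1 + crit_chance * (crit_mult - 1))
cc as decimal = 25/100 = 0.25
cm - 1 = 2.3 - 1 = 1.3
Bonus factor = 0.25 * 1.3 = 0.325
Total multiplier = 1 + 0.325 = 1.325
Expected damage = 500 * 1.325 = 662.50

662.50 damage


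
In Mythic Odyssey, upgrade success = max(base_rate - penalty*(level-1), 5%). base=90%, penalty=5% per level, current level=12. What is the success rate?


raw_rate = 90 - 5 * (12 - 1)
= 90 - 5 * 11
= 90 - 55
= 35
Apply floor: max(35, 5) = 35%

35%


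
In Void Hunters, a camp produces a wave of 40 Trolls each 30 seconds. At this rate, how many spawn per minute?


Spawns per minute = count * (60 / interval)
= 40 * (60 / 30)
= 40 * 2.0
= 80.0

80.0 per minute


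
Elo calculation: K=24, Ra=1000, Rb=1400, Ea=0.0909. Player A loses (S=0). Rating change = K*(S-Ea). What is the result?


Elo update: delta = K * (S - Ea), where S = 0 (loses)
S - Ea = 0 - 0.0909 = -0.0909
Rating change = 24 * -0.0909
= -2.18

-2.18 rating points


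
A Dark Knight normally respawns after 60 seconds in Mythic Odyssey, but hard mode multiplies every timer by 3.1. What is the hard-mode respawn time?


Respawn time = base * multiplier
= 60 * 3.1
= 186.0 seconds

186.0 seconds


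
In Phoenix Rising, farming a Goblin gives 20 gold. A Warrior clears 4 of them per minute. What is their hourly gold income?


Gold per minute = 20 * 4 = 80
Gold per hour = 80 * 60 = 4800

4800 gold/hour


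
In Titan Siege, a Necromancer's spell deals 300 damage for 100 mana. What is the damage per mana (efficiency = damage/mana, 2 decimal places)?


Efficiency = damage / mana
= 300 / 100
= 3.00

3.00 dmg/mana


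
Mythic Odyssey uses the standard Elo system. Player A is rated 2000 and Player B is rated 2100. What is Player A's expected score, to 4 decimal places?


Elo expected score: Ea = 1/(1 + 10^((Rb-Ra)/400))
Rb - Ra = 2100 - 2000 = 100
(Rb-Ra)/400 = 100/400 = 0.25
10^0.25 = 1.778279
Ea = 1/(1 + 1.778279) = 1/2.778279 = 0.3599

0.3599


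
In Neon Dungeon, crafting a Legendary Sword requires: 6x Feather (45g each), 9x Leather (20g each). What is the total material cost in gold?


Cost breakdown:
  Feather: 6 * 45 = 270
  Leather: 9 * 20 = 180
Total = 270 + 180 = 450

450 gold


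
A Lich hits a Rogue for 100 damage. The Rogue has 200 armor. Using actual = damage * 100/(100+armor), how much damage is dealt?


actual = 100 * 100 / (100 + 200)
= 100 * 100 / 300
= 10000 / 300
= 33.33

33.33 damage


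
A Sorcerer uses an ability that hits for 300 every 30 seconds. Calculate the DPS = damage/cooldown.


DPS = damage / cooldown
= 300 / 30
= 10.00

10.00 DPS


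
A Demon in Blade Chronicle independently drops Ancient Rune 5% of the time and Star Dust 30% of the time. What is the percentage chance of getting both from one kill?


For independent events, P(both) = P(A) * P(B)
= 5% * 30%
= 150 / 100 %
= 1.5%

1.5%


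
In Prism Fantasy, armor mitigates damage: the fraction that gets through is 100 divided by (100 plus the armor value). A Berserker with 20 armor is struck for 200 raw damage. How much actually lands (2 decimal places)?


actual = 200 * 100 / (100 + 20)
= 200 * 100 / 120
= 20000 / 120
= 166.67

166.67 damage


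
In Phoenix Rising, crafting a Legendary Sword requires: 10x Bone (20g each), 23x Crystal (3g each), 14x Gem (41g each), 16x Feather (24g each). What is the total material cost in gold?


Cost breakdown:
  Bone: 10 * 20 = 200
  Crystal: 23 * 3 = 69
  Gem: 14 * 41 = 574
  Feather: 16 * 24 = 384
Total = 200 + 69 + 574 + 384 = 1227

1227 gold


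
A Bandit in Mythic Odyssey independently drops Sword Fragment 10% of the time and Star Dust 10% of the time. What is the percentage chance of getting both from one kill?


For independent events, P(both) = P(A) * P(B)
= 10% * 10%
= 100 / 100 %
= 1.0%

1.0%


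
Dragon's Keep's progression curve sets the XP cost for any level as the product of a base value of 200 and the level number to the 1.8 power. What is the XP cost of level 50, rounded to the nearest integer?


XP = 200 * level^1.8
Substitute level = 50:
XP = 200 * 50^1.8
= 200 * 1143.2626
= 228653

228653 XP


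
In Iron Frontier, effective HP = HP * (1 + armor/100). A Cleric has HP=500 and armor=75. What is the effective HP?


EHP = 500 * (1 + 75/100)
= 500 * (1 + 0.75)
= 500 * 1.75
= 875.0

875.0 EHP


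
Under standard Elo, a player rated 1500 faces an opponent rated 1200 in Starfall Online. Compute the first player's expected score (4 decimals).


Elo expected score: Ea = 1/(1 + 10^((Rb-Ra)/400))
Rb - Ra = 1200 - 1500 = -300
(Rb-Ra)/400 = -300/400 = -0.75
10^-0.75 = 0.177828
Ea = 1/(1 + 0.177828) = 1/1.177828 = 0.8490

0.8490


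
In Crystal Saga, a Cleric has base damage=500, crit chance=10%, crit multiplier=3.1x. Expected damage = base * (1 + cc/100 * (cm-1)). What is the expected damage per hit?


E[dmg] = base * (1 + crit_chance * (crit_mult - 1))
cc as decimal = 10/100 = 0.1
cm - 1 = 3.1 - 1 = 2.1
Bonus factor = 0.1 * 2.1 = 0.21
Total multiplier = 1 + 0.21 = 1.21
Expected damage = 500 * 1.21 = 605.00

605.00 damage


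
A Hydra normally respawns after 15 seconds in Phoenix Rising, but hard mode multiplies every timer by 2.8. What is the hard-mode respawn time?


Respawn time = base * multiplier
= 15 * 2.8
= 42.0 seconds

42.0 seconds


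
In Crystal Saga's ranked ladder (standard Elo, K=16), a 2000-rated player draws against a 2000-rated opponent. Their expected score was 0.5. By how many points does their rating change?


Elo update: delta = K * (S - Ea), where S = 0.5 (draws)
S - Ea = 0.5 - 0.5 = 0.0
Rating change = 16 * 0.0
= 0.00

0.00 rating points


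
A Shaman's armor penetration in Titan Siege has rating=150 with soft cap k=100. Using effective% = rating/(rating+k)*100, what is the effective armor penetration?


effective% = rating / (rating + k) * 100
= 150 / (150 + 100) * 100
= 150 / 250 * 100
= 0.6 * 100
= 60.00%

60.00%


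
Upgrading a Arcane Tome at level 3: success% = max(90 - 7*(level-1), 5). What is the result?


raw_rate = 90 - 7 * (3 - 1)
= 90 - 7 * 2
= 90 - 14
= 76
Apply floor: max(76, 5) = 76%

76%


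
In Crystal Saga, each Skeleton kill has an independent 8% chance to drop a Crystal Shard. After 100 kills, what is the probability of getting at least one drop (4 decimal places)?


P(at least one) = 1 - P(none) = 1 - (1-p)^n
p = 8/100 = 0.08
1 - p = 0.92
(1 - p)^100 = 0.92^100 = 0.000239
P(at least one) = 1 - 0.000239 = 0.9998

0.9998


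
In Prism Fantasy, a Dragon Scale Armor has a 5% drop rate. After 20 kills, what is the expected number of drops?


Expected drops = kills * (drop_rate / 100)
= 20 * (5 / 100)
= 20 * 0.05
= 1.0

1.0 drops


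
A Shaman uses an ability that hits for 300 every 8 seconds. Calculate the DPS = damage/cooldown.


DPS = damage / cooldown
= 300 / 8
= 37.50

37.50 DPS


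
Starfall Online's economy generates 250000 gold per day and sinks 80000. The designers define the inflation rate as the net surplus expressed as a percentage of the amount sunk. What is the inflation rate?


Net gold = 250000 - 80000 = 170000
Inflation rate = net / sunk * 100 = 170000 / 80000 * 100
= 2.125 * 100
= 212.50%

212.50%


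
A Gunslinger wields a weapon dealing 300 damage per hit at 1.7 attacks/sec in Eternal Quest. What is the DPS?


DPS = damage * attack_speed
= 300 * 1.7
= 510.0

510.0 DPS


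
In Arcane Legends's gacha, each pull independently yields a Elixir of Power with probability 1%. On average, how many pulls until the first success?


Expected pulls for a geometric distribution = 1/p = 100 / rate%
= 100 / 1
= 100.0

100.0 pulls


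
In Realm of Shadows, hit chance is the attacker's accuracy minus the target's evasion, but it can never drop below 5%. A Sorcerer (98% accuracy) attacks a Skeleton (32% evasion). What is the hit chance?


accuracy - evasion = 98 - 32 = 66
Apply floor: max(66, 5) = 66
Hit chance = 66%

66%


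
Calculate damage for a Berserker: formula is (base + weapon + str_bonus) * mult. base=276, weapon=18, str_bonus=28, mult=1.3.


Sum base + weapon + str = 276 + 18 + 28 = 322
Multiply by 1.3:
322 * 1.3 = 418.6

418.6 damage


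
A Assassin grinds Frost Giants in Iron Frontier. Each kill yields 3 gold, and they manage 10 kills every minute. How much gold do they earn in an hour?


Gold per minute = 3 * 10 = 30
Gold per hour = 30 * 60 = 1800

1800 gold/hour


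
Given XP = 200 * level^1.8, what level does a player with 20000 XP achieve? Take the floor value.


XP = 200 * level^1.8, so level = (XP / 200)^(1/1.8)
= (20000 / 200)^(1/1.8)
= 100.0^0.5556
= 12.9155
Floor: level = 12

level 12


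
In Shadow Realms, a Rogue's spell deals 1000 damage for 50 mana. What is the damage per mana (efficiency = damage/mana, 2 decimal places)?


Efficiency = damage / mana
= 1000 / 50
= 20.00

20.00 dmg/mana


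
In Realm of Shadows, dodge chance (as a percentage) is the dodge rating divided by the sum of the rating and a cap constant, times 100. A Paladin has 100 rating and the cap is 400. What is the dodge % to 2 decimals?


dodge% = 100 / (100 + 400) * 100
= 100 / 500 * 100
= 0.2 * 100
= 20.00%

20.00%


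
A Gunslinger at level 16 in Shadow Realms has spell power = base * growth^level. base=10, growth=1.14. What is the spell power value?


value = base * growth^level
= 10 * 1.14^16
= 10 * 8.137249
= 81.37

81.37 spell power


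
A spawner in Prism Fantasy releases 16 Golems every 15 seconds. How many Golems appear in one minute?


Spawns per minute = count * (60 / interval)
= 16 * (60 / 15)
= 16 * 4.0
= 64.0

64.0 per minute


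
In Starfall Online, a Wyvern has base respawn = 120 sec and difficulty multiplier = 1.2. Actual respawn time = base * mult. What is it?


Respawn time = base * multiplier
= 120 * 1.2
= 144.0 seconds

144.0 seconds


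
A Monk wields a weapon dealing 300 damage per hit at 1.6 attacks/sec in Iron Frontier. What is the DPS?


DPS = damage * attack_speed
= 300 * 1.6
= 480.0

480.0 DPS


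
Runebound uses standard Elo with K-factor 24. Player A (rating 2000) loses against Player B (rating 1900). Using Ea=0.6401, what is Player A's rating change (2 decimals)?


Elo update: delta = K * (S - Ea), where S = 0 (loses)
S - Ea = 0 - 0.6401 = -0.6401
Rating change = 24 * -0.6401
= -15.36

-15.36 rating points


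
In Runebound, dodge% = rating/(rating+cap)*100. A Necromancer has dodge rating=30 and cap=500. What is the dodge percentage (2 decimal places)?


dodge% = 30 / (30 + 500) * 100
= 30 / 530 * 100
= 0.056604 * 100
= 5.66%

5.66%


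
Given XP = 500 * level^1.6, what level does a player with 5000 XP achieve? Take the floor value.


XP = 500 * level^1.6, so level = (XP / 500)^(1/1.6)
= (5000 / 500)^(1/1.6)
= 10.0^0.625
= 4.217
Floor: level = 4

level 4


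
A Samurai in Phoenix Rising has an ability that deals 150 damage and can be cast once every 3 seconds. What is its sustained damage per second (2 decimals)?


DPS = damage / cooldown
= 150 / 3
= 50.00

50.00 DPS


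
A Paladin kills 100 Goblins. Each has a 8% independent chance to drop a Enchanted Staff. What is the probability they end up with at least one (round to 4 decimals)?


P(at least one) = 1 - P(none) = 1 - (1-p)^n
p = 8/100 = 0.08
1 - p = 0.92
(1 - p)^100 = 0.92^100 = 0.000239
P(at least one) = 1 - 0.000239 = 0.9998

0.9998


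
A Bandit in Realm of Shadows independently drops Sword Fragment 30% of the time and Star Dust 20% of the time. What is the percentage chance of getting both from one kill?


For independent events, P(both) = P(A) * P(B)
= 30% * 20%
= 600 / 100 %
= 6.0%

6.0%


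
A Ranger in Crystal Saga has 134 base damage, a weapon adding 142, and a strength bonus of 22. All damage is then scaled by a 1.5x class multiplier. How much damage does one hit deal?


Sum base + weapon + str = 134 + 142 + 22 = 298
Multiply by 1.5:
298 * 1.5 = 447.0

447.0 damage


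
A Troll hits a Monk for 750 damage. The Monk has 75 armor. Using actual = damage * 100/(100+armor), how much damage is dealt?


actual = 750 * 100 / (100 + 75)
= 750 * 100 / 175
= 75000 / 175
= 428.57

428.57 damage


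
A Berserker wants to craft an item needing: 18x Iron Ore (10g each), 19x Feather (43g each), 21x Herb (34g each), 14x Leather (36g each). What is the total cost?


Cost breakdown:
  Iron Ore: 18 * 10 = 180
  Feather: 19 * 43 = 817
  Herb: 21 * 34 = 714
  Leather: 14 * 36 = 504
Total = 180 + 817 + 714 + 504 = 2215

2215 gold


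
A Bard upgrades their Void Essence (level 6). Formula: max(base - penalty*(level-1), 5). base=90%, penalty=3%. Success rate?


raw_rate = 90 - 3 * (6 - 1)
= 90 - 3 * 5
= 90 - 15
= 75
Apply floor: max(75, 5) = 75%

75%


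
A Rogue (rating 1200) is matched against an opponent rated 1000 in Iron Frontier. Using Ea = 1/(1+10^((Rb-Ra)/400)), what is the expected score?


Elo expected score: Ea = 1/(1 + 10^((Rb-Ra)/400))
Rb - Ra = 1000 - 1200 = -200
(Rb-Ra)/400 = -200/400 = -0.5
10^-0.5 = 0.316228
Ea = 1/(1 + 0.316228) = 1/1.316228 = 0.7597

0.7597


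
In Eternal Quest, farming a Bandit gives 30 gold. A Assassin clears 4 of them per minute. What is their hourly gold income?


Gold per minute = 30 * 4 = 120
Gold per hour = 120 * 60 = 7200

7200 gold/hour


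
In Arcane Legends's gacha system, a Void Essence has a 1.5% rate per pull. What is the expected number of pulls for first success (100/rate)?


Expected pulls for a geometric distribution = 1/p = 100 / rate%
= 100 / 1.5
= 66.67

66.67 pulls


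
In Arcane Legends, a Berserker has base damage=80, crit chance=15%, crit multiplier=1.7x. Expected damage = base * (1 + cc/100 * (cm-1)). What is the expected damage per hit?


E[dmg] = base * (1 + crit_chance * (crit_mult - 1))
cc as decimal = 15/100 = 0.15
cm - 1 = 1.7 - 1 = 0.7
Bonus factor = 0.15 * 0.7 = 0.105
Total multiplier = 1 + 0.105 = 1.105
Expected damage = 80 * 1.105 = 88.40

88.40 damage


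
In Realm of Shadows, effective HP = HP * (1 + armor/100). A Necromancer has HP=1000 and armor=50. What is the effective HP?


EHP = 1000 * (1 + 50/100)
= 1000 * (1 + 0.5)
= 1000 * 1.5
= 1500.0

1500.0 EHP


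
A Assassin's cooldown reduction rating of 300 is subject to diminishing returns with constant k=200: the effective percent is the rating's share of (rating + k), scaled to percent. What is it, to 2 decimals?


effective% = rating / (rating + k) * 100
= 300 / (300 + 200) * 100
= 300 / 500 * 100
= 0.6 * 100
= 60.00%

60.00%


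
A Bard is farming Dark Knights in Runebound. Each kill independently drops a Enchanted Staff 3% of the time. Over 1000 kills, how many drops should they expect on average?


Expected drops = kills * (drop_rate / 100)
= 1000 * (3 / 100)
= 1000 * 0.03
= 30.0

30.0 drops


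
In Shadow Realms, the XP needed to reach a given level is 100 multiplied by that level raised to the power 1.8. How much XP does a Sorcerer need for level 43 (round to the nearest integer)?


XP = 100 * level^1.8
Substitute level = 43:
XP = 100 * 43^1.8
= 100 * 871.4515
= 87145

87145 XP


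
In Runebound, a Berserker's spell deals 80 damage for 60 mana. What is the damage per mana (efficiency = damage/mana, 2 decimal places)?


Efficiency = damage / mana
= 80 / 60
= 1.33

1.33 dmg/mana


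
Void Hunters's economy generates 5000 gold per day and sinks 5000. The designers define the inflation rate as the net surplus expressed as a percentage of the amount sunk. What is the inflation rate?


Net gold = 5000 - 5000 = 0
Inflation rate = net / sunk * 100 = 0 / 5000 * 100
= 0.0 * 100
= 0.00%

0.00%


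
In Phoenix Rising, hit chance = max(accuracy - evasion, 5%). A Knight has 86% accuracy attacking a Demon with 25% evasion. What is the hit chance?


accuracy - evasion = 86 - 25 = 61
Apply floor: max(61, 5) = 61
Hit chance = 61%

61%


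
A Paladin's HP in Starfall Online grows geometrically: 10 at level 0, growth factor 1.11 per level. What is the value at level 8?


value = base * growth^level
= 10 * 1.11^8
= 10 * 2.304538
= 23.05

23.05 HP


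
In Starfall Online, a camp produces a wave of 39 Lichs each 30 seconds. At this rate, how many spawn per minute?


Spawns per minute = count * (60 / interval)
= 39 * (60 / 30)
= 39 * 2.0
= 78.0

78.0 per minute


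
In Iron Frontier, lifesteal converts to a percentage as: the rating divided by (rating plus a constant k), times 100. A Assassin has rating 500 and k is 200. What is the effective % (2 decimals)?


effective% = rating / (rating + k) * 100
= 500 / (500 + 200) * 100
= 500 / 700 * 100
= 0.714286 * 100
= 71.43%

71.43%


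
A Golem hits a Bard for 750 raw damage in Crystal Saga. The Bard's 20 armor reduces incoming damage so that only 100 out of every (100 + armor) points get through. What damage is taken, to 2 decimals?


actual = 750 * 100 / (100 + 20)
= 750 * 100 / 120
= 75000 / 120
= 625.00

625.00 damage


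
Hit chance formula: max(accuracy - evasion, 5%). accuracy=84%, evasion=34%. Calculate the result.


accuracy - evasion = 84 - 34 = 50
Apply floor: max(50, 5) = 50
Hit chance = 50%

50%


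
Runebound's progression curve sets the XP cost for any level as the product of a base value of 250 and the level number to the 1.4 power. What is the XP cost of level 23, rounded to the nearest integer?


XP = 250 * level^1.4
Substitute level = 23:
XP = 250 * 23^1.4
= 250 * 80.6156
= 20154

20154 XP


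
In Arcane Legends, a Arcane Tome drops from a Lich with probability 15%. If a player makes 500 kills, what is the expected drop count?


Expected drops = kills * (drop_rate / 100)
= 500 * (15 / 100)
= 500 * 0.15
= 75.0

75.0 drops


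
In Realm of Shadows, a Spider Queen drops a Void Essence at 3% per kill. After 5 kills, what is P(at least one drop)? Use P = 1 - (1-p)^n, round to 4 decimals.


P(at least one) = 1 - P(none) = 1 - (1-p)^n
p = 3/100 = 0.03
1 - p = 0.97
(1 - p)^5 = 0.97^5 = 0.858734
P(at least one) = 1 - 0.858734 = 0.1413

0.1413


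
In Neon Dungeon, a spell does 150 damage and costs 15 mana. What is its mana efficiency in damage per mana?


Efficiency = damage / mana
= 150 / 15
= 10.00

10.00 dmg/mana


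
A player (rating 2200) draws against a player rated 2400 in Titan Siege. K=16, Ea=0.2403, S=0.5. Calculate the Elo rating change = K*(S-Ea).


Elo update: delta = K * (S - Ea), where S = 0.5 (draws)
S - Ea = 0.5 - 0.2403 = 0.2597
Rating change = 16 * 0.2597
= 4.16

4.16 rating points


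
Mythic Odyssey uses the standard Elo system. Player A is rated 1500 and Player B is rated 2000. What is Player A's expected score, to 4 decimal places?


Elo expected score: Ea = 1/(1 + 10^((Rb-Ra)/400))
Rb - Ra = 2000 - 1500 = 500
(Rb-Ra)/400 = 500/400 = 1.25
10^1.25 = 17.782794
Ea = 1/(1 + 17.782794) = 1/18.782794 = 0.0532

0.0532


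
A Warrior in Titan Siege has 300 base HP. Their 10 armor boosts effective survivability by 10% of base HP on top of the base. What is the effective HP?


EHP = 300 * (1 + 10/100)
= 300 * (1 + 0.1)
= 300 * 1.1
= 330.0

330.0 EHP


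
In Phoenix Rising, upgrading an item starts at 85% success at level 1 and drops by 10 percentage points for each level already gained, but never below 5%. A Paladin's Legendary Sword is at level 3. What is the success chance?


raw_rate = 85 - 10 * (3 - 1)
= 85 - 10 * 2
= 85 - 20
= 65
Apply floor: max(65, 5) = 65%

65%


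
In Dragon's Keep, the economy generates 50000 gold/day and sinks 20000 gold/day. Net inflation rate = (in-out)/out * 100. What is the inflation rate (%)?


Net gold = 50000 - 20000 = 30000
Inflation rate = net / sunk * 100 = 30000 / 20000 * 100
= 1.5 * 100
= 150.00%

150.00%


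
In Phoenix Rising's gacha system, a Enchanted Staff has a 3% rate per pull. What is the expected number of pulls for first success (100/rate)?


Expected pulls for a geometric distribution = 1/p = 100 / rate%
= 100 / 3
= 33.33

33.33 pulls


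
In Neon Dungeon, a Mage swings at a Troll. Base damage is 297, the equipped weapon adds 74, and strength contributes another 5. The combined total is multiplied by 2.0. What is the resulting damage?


Sum base + weapon + str = 297 + 74 + 5 = 376
Multiply by 2.0:
376 * 2.0 = 752.0

752.0 damage


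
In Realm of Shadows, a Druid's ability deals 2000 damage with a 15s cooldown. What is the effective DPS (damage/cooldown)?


DPS = damage / cooldown
= 2000 / 15
= 133.33

133.33 DPS


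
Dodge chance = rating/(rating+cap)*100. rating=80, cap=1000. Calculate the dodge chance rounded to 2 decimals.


dodge% = 80 / (80 + 1000) * 100
= 80 / 1080 * 100
= 0.074074 * 100
= 7.41%

7.41%


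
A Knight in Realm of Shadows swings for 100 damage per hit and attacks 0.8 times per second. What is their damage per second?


DPS = damage * attack_speed
= 100 * 0.8
= 80.0

80.0 DPS


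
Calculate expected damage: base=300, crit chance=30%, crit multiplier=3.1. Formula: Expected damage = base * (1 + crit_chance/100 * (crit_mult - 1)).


E[dmg] = base * (1 + crit_chance * (crit_mult - 1))
cc as decimal = 30/100 = 0.3
cm - 1 = 3.1 - 1 = 2.1
Bonus factor = 0.3 * 2.1 = 0.63
Total multiplier = 1 + 0.63 = 1.63
Expected damage = 300 * 1.63 = 489.00

489.00 damage


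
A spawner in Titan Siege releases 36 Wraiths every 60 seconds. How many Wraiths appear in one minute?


Spawns per minute = count * (60 / interval)
= 36 * (60 / 60)
= 36 * 1.0
= 36.0

36.0 per minute


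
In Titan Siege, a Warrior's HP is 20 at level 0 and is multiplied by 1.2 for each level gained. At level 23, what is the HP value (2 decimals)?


value = base * growth^level
= 20 * 1.2^23
= 20 * 66.247373
= 1324.95

1324.95 HP


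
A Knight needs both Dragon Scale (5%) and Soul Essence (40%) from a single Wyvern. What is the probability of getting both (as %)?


For independent events, P(both) = P(A) * P(B)
= 5% * 40%
= 200 / 100 %
= 2.0%

2.0%


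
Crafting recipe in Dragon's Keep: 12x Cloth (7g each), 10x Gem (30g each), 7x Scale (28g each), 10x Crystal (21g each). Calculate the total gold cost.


Cost breakdown:
  Cloth: 12 * 7 = 84
  Gem: 10 * 30 = 300
  Scale: 7 * 28 = 196
  Crystal: 10 * 21 = 210
Total = 84 + 300 + 196 + 210 = 790

790 gold


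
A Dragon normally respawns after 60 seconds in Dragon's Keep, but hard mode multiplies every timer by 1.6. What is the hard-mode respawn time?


Respawn time = base * multiplier
= 60 * 1.6
= 96.0 seconds

96.0 seconds


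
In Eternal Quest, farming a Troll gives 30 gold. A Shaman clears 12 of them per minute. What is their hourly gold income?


Gold per minute = 30 * 12 = 360
Gold per hour = 360 * 60 = 21600

21600 gold/hour


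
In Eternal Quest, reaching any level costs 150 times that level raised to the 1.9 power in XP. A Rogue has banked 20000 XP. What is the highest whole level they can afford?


XP = 150 * level^1.9, so level = (XP / 150)^(1/1.9)
= (20000 / 150)^(1/1.9)
= 133.3333^0.5263
= 13.1338
Floor: level = 13

level 13


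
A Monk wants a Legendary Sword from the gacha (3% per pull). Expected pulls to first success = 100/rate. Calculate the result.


Expected pulls for a geometric distribution = 1/p = 100 / rate%
= 100 / 3
= 33.33

33.33 pulls


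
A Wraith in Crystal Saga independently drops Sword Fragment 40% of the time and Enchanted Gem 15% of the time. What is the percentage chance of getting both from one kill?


For independent events, P(both) = P(A) * P(B)
= 40% * 15%
= 600 / 100 %
= 6.0%

6.0%


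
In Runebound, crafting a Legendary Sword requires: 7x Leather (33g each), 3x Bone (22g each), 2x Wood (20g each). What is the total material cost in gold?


Cost breakdown:
  Leather: 7 * 33 = 231
  Bone: 3 * 22 = 66
  Wood: 2 * 20 = 40
Total = 231 + 66 + 40 = 337

337 gold


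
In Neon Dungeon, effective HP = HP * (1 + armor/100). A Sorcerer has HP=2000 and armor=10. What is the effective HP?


EHP = 2000 * (1 + 10/100)
= 2000 * (1 + 0.1)
= 2000 * 1.1
= 2200.0

2200.0 EHP


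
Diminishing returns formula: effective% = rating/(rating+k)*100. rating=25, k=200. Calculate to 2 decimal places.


effective% = rating / (rating + k) * 100
= 25 / (25 + 200) * 100
= 25 / 225 * 100
= 0.111111 * 100
= 11.11%

11.11%


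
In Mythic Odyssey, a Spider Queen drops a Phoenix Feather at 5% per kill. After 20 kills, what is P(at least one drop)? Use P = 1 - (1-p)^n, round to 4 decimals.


P(at least one) = 1 - P(none) = 1 - (1-p)^n
p = 5/100 = 0.05
1 - p = 0.95
(1 - p)^20 = 0.95^20 = 0.358486
P(at least one) = 1 - 0.358486 = 0.6415

0.6415
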